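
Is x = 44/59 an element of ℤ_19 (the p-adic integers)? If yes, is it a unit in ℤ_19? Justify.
x ∈ ℤ_19^× (unit); v_19(x) = 0

ℤ_19 = {x ∈ ℚ_19 : v_19(x) ≥ 0} and ℤ_19^× = {x ∈ ℤ_19 : v_19(x) = 0}. Here v_19(44/59) = v_19(num) − v_19(den) = 0; compare against these criteria.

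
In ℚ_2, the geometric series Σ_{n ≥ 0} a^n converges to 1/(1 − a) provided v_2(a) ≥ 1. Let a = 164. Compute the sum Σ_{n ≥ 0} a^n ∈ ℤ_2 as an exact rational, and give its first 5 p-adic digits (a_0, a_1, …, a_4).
Σ a^n = 1/(1 − a) = -1/163;  first 5 digits = (1, 0, 1, 0, 1)

v_2(a) = 2 ≥ 1, so the series converges in ℤ_2 to 1/(1 − a) = 1/(1 − 164) = -1/163. Expand this rational in ℤ_2: compute digits iteratively via d_i = x_i mod 2, x_{i+1} = (x_i − d_i)/2. The first 5 digits are (1, 0, 1, 0, 1).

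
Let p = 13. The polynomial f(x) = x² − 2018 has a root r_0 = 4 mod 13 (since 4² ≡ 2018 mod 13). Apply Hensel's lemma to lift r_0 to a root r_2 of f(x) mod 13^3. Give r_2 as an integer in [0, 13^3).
r_2 = 888 (mod 2197)

Hensel's recurrence: r_{i+1} = r_i − f(r_i)·(f′(r_i))^{-1} mod 13^{i+2}, with f′(x) = 2x. Iterate:
  r_0 = 4 (mod 13)
  r_1 = 43 (mod 169)
  r_2 = 888 (mod 2197)
Final: r_2 = 888, and one checks f(r_2) ≡ 0 mod 13^3.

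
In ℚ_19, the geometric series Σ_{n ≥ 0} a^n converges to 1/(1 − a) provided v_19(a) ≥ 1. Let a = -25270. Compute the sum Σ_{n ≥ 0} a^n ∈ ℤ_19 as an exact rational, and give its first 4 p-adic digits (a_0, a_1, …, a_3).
Σ a^n = 1/(1 − a) = 1/25271;  first 4 digits = (1, 0, 6, 15)

v_19(a) = 2 ≥ 1, so the series converges in ℤ_19 to 1/(1 − a) = 1/(1 − (-25270)) = 1/25271. Expand this rational in ℤ_19: compute digits iteratively via d_i = x_i mod 19, x_{i+1} = (x_i − d_i)/19. The first 4 digits are (1, 0, 6, 15).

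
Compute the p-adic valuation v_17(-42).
v_17(-42) = 0

v_17(n) is the largest exponent k such that 17^k divides n. Factor out: -42 = -17^0 · 42. (Sign doesn't affect v_p.) So v_17(-42) = 0.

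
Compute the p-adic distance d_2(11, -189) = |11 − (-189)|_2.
d_2(11, -189) = 1/8

Step 1 — x − y = 11 − (-189) = 200. Step 2 — v_2(200) = 3 (factor: 200 = (2^3 · 25); the sign does not affect v_p). Step 3 — |x − y|_2 = 2^{-3} = 1/8.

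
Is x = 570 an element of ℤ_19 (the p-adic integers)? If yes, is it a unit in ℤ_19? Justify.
x ∈ ℤ_19 but not a unit; v_19(x) = 1 > 0

ℤ_19 = {x ∈ ℚ_19 : v_19(x) ≥ 0} and ℤ_19^× = {x ∈ ℤ_19 : v_19(x) = 0}. Here v_19(570) = v_19(num) − v_19(den) = 1; compare against these criteria.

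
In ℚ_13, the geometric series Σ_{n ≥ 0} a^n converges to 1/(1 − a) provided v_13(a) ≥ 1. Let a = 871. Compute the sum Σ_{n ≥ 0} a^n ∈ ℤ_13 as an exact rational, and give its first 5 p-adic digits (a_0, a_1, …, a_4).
Σ a^n = 1/(1 − a) = -1/870;  first 5 digits = (1, 2, 9, 2, 12)

v_13(a) = 1 ≥ 1, so the series converges in ℤ_13 to 1/(1 − a) = 1/(1 − 871) = -1/870. Expand this rational in ℤ_13: compute digits iteratively via d_i = x_i mod 13, x_{i+1} = (x_i − d_i)/13. The first 5 digits are (1, 2, 9, 2, 12).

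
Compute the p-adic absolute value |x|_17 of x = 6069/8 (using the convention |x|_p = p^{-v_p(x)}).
|6069/8|_17 = 1/289

Step 1 — compute v_17(x) by factoring powers of 17 out of the numerator and denominator: v_17(6069/8) = 2. Step 2 — apply |x|_p = p^{-v_p(x)} = 17^{-2} = 1/289.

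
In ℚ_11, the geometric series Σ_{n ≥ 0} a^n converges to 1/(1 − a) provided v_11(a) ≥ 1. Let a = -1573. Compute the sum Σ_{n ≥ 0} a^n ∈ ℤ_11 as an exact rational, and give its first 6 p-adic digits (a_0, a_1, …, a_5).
Σ a^n = 1/(1 − a) = 1/1574;  first 6 digits = (1, 0, 9, 9, 3, 4)

v_11(a) = 2 ≥ 1, so the series converges in ℤ_11 to 1/(1 − a) = 1/(1 − (-1573)) = 1/1574. Expand this rational in ℤ_11: compute digits iteratively via d_i = x_i mod 11, x_{i+1} = (x_i − d_i)/11. The first 6 digits are (1, 0, 9, 9, 3, 4).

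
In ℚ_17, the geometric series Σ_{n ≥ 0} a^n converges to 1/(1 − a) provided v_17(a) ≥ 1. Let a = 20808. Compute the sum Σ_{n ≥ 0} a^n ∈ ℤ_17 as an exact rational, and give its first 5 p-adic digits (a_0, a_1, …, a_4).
Σ a^n = 1/(1 − a) = -1/20807;  first 5 digits = (1, 0, 4, 4, 16)

v_17(a) = 2 ≥ 1, so the series converges in ℤ_17 to 1/(1 − a) = 1/(1 − 20808) = -1/20807. Expand this rational in ℤ_17: compute digits iteratively via d_i = x_i mod 17, x_{i+1} = (x_i − d_i)/17. The first 5 digits are (1, 0, 4, 4, 16).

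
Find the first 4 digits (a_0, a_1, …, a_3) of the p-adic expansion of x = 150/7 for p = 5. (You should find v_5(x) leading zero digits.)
(a_0, …, a_3) = (0, 0, 3, 1)

v_5(150/7) = 2, so a_0 = ... = a_1 = 0. Factor out: x = 5^2 · u with u = 6/7 a unit in ℤ_5. Expand u iteratively via a_{v+i} = u_i mod 5, u_{i+1} = (u_i − a_{v+i})/5:
  u_0 = 6/7;  a_2 = 3;  u_1 = (u_0 − 3)/5 = -3/7
  u_1 = -3/7;  a_3 = 1;  u_2 = (u_1 − 1)/5 = -2/7
Digits: (0, 0, 3, 1).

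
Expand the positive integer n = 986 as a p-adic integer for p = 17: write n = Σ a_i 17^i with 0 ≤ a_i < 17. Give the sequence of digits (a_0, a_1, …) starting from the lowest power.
(a_0, a_1, …) = (0, 7, 3)

Repeated division by 17 gives the digits low-to-high: 986 = 7·17^1 + 3·17^2. Digit sequence: (0, 7, 3).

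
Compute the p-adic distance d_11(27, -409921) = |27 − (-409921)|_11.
d_11(27, -409921) = 1/14641

Step 1 — x − y = 27 − (-409921) = 409948. Step 2 — v_11(409948) = 4 (factor: 409948 = (11^4 · 28); the sign does not affect v_p). Step 3 — |x − y|_11 = 11^{-4} = 1/14641.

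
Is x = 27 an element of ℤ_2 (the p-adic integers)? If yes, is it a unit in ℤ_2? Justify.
x ∈ ℤ_2^× (unit); v_2(x) = 0

ℤ_2 = {x ∈ ℚ_2 : v_2(x) ≥ 0} and ℤ_2^× = {x ∈ ℤ_2 : v_2(x) = 0}. Here v_2(27) = v_2(num) − v_2(den) = 0; compare against these criteria.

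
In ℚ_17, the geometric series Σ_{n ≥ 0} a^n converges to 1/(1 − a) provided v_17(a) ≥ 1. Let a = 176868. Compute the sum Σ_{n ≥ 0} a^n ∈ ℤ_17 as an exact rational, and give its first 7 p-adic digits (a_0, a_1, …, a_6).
Σ a^n = 1/(1 − a) = -1/176867;  first 7 digits = (1, 0, 0, 2, 2, 0, 4)

v_17(a) = 3 ≥ 1, so the series converges in ℤ_17 to 1/(1 − a) = 1/(1 − 176868) = -1/176867. Expand this rational in ℤ_17: compute digits iteratively via d_i = x_i mod 17, x_{i+1} = (x_i − d_i)/17. The first 7 digits are (1, 0, 0, 2, 2, 0, 4).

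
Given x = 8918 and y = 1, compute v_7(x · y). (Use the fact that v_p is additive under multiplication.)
v_7(8918) = 3

v_p(x) = 3 (factor: 8918 = 7^3 · 26); v_p(y) = 0 (factor: 1 = 7^0 · 1). Additivity: v_p(xy) = v_p(x) + v_p(y) = 3 + 0 = 3. (Direct check: xy = 8918 = 7^3 · (26).)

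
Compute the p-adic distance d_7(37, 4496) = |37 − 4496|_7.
d_7(37, 4496) = 1/343

Step 1 — x − y = 37 − 4496 = -4459. Step 2 — v_7(-4459) = 3 (factor: -4459 = −(7^3 · 13); the sign does not affect v_p). Step 3 — |x − y|_7 = 7^{-3} = 1/343.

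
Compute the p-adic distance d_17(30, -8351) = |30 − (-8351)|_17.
d_17(30, -8351) = 1/289

Step 1 — x − y = 30 − (-8351) = 8381. Step 2 — v_17(8381) = 2 (factor: 8381 = (17^2 · 29); the sign does not affect v_p). Step 3 — |x − y|_17 = 17^{-2} = 1/289.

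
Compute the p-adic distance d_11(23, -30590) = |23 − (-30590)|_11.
d_11(23, -30590) = 1/1331

Step 1 — x − y = 23 − (-30590) = 30613. Step 2 — v_11(30613) = 3 (factor: 30613 = (11^3 · 23); the sign does not affect v_p). Step 3 — |x − y|_11 = 11^{-3} = 1/1331.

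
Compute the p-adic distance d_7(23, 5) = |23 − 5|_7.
d_7(23, 5) = 1

Step 1 — x − y = 23 − 5 = 18. Step 2 — v_7(18) = 0 (factor: 18 = (7^0 · 18); the sign does not affect v_p). Step 3 — |x − y|_7 = 7^{0} = 1.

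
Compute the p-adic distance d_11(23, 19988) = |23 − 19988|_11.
d_11(23, 19988) = 1/1331

Step 1 — x − y = 23 − 19988 = -19965. Step 2 — v_11(-19965) = 3 (factor: -19965 = −(11^3 · 15); the sign does not affect v_p). Step 3 — |x − y|_11 = 11^{-3} = 1/1331.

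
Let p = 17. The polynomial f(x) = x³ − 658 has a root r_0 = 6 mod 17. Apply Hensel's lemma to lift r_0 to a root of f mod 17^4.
r_3 = 56242 (mod 83521)

Hensel: r_{i+1} = r_i − f(r_i)/f′(r_i) mod 17^{i+2}, where f′(x) = 3x². Iterate:
  r_0 = 6 (mod 17)
  r_1 = 176 (mod 289)
  r_2 = 2199 (mod 4913)
  r_3 = 56242 (mod 83521)
Final: r = 56242 with f(r) ≡ 0 mod 17^4.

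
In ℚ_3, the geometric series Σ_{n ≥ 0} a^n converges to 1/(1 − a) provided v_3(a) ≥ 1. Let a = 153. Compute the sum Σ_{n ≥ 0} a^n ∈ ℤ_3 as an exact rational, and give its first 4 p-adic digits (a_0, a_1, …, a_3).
Σ a^n = 1/(1 − a) = -1/152;  first 4 digits = (1, 0, 2, 2)

v_3(a) = 2 ≥ 1, so the series converges in ℤ_3 to 1/(1 − a) = 1/(1 − 153) = -1/152. Expand this rational in ℤ_3: compute digits iteratively via d_i = x_i mod 3, x_{i+1} = (x_i − d_i)/3. The first 4 digits are (1, 0, 2, 2).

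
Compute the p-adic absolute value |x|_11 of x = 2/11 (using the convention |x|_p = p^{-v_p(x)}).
|2/11|_11 = 11

Step 1 — compute v_11(x) by factoring powers of 11 out of the numerator and denominator: v_11(2/11) = -1. Step 2 — apply |x|_p = p^{-v_p(x)} = 11^{1} = 11.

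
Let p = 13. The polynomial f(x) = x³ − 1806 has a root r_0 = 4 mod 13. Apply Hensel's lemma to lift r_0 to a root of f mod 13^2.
r_1 = 160 (mod 169)

Hensel: r_{i+1} = r_i − f(r_i)/f′(r_i) mod 13^{i+2}, where f′(x) = 3x². Iterate:
  r_0 = 4 (mod 13)
  r_1 = 160 (mod 169)
Final: r = 160 with f(r) ≡ 0 mod 13^2.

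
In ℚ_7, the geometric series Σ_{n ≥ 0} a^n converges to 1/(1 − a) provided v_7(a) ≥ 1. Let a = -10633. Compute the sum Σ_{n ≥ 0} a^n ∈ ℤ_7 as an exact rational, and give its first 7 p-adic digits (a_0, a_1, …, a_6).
Σ a^n = 1/(1 − a) = 1/10634;  first 7 digits = (1, 0, 0, 4, 2, 6, 1)

v_7(a) = 3 ≥ 1, so the series converges in ℤ_7 to 1/(1 − a) = 1/(1 − (-10633)) = 1/10634. Expand this rational in ℤ_7: compute digits iteratively via d_i = x_i mod 7, x_{i+1} = (x_i − d_i)/7. The first 7 digits are (1, 0, 0, 4, 2, 6, 1).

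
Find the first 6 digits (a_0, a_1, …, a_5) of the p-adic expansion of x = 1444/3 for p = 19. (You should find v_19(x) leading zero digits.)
(a_0, …, a_5) = (0, 0, 14, 12, 12, 12)

v_19(1444/3) = 2, so a_0 = ... = a_1 = 0. Factor out: x = 19^2 · u with u = 4/3 a unit in ℤ_19. Expand u iteratively via a_{v+i} = u_i mod 19, u_{i+1} = (u_i − a_{v+i})/19:
  u_0 = 4/3;  a_2 = 14;  u_1 = (u_0 − 14)/19 = -2/3
  u_1 = -2/3;  a_3 = 12;  u_2 = (u_1 − 12)/19 = -2/3
  u_2 = -2/3;  a_4 = 12;  u_3 = (u_2 − 12)/19 = -2/3
  u_3 = -2/3;  a_5 = 12;  u_4 = (u_3 − 12)/19 = -2/3
Digits: (0, 0, 14, 12, 12, 12).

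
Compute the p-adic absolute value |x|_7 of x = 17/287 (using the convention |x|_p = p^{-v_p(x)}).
|17/287|_7 = 7

Step 1 — compute v_7(x) by factoring powers of 7 out of the numerator and denominator: v_7(17/287) = -1. Step 2 — apply |x|_p = p^{-v_p(x)} = 7^{1} = 7.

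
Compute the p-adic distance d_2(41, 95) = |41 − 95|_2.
d_2(41, 95) = 1/2

Step 1 — x − y = 41 − 95 = -54. Step 2 — v_2(-54) = 1 (factor: -54 = −(2^1 · 27); the sign does not affect v_p). Step 3 — |x − y|_2 = 2^{-1} = 1/2.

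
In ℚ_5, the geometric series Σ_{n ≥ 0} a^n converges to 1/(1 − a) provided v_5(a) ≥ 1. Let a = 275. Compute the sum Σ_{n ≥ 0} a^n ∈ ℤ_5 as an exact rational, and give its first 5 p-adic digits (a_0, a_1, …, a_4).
Σ a^n = 1/(1 − a) = -1/274;  first 5 digits = (1, 0, 1, 2, 1)

v_5(a) = 2 ≥ 1, so the series converges in ℤ_5 to 1/(1 − a) = 1/(1 − 275) = -1/274. Expand this rational in ℤ_5: compute digits iteratively via d_i = x_i mod 5, x_{i+1} = (x_i − d_i)/5. The first 5 digits are (1, 0, 1, 2, 1).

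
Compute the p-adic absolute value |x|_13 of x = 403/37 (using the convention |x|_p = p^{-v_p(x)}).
|403/37|_13 = 1/13

Step 1 — compute v_13(x) by factoring powers of 13 out of the numerator and denominator: v_13(403/37) = 1. Step 2 — apply |x|_p = p^{-v_p(x)} = 13^{-1} = 1/13.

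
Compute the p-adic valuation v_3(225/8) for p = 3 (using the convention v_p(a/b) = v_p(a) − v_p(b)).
v_3(225/8) = 2

Factor powers of 3 from the numerator and denominator of the reduced fraction: 225 = 3^2 · 25 and 8 = 3^0 · 8. Apply v_p(a/b) = v_p(a) − v_p(b): v_3(225/8) = 2 − 0 = 2.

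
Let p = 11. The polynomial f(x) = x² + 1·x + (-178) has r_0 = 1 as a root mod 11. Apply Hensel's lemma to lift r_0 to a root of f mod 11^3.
r_2 = 342 (mod 1331)

Hensel: r_{i+1} = r_i − f(r_i)·(f′(r_i))^{-1} mod 11^{i+2}, f′(x) = 2x + 1. Iterate:
  r_0 = 1 (mod 11)
  r_1 = 100 (mod 121)
  r_2 = 342 (mod 1331)
Final: r = 342 satisfies f(r) ≡ 0 mod 11^3.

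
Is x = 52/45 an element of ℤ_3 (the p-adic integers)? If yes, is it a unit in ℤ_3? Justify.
x ∉ ℤ_3 (v_3(x) = -2 < 0)

ℤ_3 = {x ∈ ℚ_3 : v_3(x) ≥ 0} and ℤ_3^× = {x ∈ ℤ_3 : v_3(x) = 0}. Here v_3(52/45) = v_3(num) − v_3(den) = -2; compare against these criteria.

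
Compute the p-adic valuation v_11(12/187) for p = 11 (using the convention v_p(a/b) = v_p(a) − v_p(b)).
v_11(12/187) = -1

Factor powers of 11 from the numerator and denominator of the reduced fraction: 12 = 11^0 · 12 and 187 = 11^1 · 17. Apply v_p(a/b) = v_p(a) − v_p(b): v_11(12/187) = 0 − 1 = -1.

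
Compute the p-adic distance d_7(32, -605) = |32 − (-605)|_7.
d_7(32, -605) = 1/49

Step 1 — x − y = 32 − (-605) = 637. Step 2 — v_7(637) = 2 (factor: 637 = (7^2 · 13); the sign does not affect v_p). Step 3 — |x − y|_7 = 7^{-2} = 1/49.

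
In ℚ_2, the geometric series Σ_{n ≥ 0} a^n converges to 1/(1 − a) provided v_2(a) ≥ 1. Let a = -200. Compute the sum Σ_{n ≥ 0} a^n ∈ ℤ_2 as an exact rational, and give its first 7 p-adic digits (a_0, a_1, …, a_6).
Σ a^n = 1/(1 − a) = 1/201;  first 7 digits = (1, 0, 0, 1, 1, 1, 1)

v_2(a) = 3 ≥ 1, so the series converges in ℤ_2 to 1/(1 − a) = 1/(1 − (-200)) = 1/201. Expand this rational in ℤ_2: compute digits iteratively via d_i = x_i mod 2, x_{i+1} = (x_i − d_i)/2. The first 7 digits are (1, 0, 0, 1, 1, 1, 1).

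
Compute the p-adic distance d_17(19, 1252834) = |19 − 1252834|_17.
d_17(19, 1252834) = 1/83521

Step 1 — x − y = 19 − 1252834 = -1252815. Step 2 — v_17(-1252815) = 4 (factor: -1252815 = −(17^4 · 15); the sign does not affect v_p). Step 3 — |x − y|_17 = 17^{-4} = 1/83521.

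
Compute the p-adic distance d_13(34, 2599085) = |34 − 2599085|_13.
d_13(34, 2599085) = 1/371293

Step 1 — x − y = 34 − 2599085 = -2599051. Step 2 — v_13(-2599051) = 5 (factor: -2599051 = −(13^5 · 7); the sign does not affect v_p). Step 3 — |x − y|_13 = 13^{-5} = 1/371293.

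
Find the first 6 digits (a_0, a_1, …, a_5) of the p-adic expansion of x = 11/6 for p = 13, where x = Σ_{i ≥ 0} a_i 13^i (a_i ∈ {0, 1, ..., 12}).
(a_0, …, a_5) = (4, 2, 2, 2, 2, 2)

v_13(11/6) = 0 (numerator and denominator both coprime to 13), so x ∈ ℤ_13^×. Compute digits iteratively via a_i = x_i mod 13, x_{i+1} = (x_i − a_i)/13, with x_0 = x:
  x_0 = 11/6;  a_0 = 4;  x_1 = (x_0 − 4)/13 = -1/6
  x_1 = -1/6;  a_1 = 2;  x_2 = (x_1 − 2)/13 = -1/6
  x_2 = -1/6;  a_2 = 2;  x_3 = (x_2 − 2)/13 = -1/6
  x_3 = -1/6;  a_3 = 2;  x_4 = (x_3 − 2)/13 = -1/6
  x_4 = -1/6;  a_4 = 2;  x_5 = (x_4 − 2)/13 = -1/6
  x_5 = -1/6;  a_5 = 2;  x_6 = (x_5 − 2)/13 = -1/6
Digits: (4, 2, 2, 2, 2, 2).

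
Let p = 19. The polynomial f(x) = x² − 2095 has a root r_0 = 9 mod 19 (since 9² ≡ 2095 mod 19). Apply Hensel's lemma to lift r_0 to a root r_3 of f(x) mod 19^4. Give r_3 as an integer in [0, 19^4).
r_3 = 30846 (mod 130321)

Hensel's recurrence: r_{i+1} = r_i − f(r_i)·(f′(r_i))^{-1} mod 19^{i+2}, with f′(x) = 2x. Iterate:
  r_0 = 9 (mod 19)
  r_1 = 161 (mod 361)
  r_2 = 3410 (mod 6859)
  r_3 = 30846 (mod 130321)
Final: r_3 = 30846, and one checks f(r_3) ≡ 0 mod 19^4.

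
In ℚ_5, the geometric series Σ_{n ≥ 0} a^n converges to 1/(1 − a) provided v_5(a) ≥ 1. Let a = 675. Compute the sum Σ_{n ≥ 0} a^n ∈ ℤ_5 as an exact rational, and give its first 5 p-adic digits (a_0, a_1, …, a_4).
Σ a^n = 1/(1 − a) = -1/674;  first 5 digits = (1, 0, 2, 0, 0)

v_5(a) = 2 ≥ 1, so the series converges in ℤ_5 to 1/(1 − a) = 1/(1 − 675) = -1/674. Expand this rational in ℤ_5: compute digits iteratively via d_i = x_i mod 5, x_{i+1} = (x_i − d_i)/5. The first 5 digits are (1, 0, 2, 0, 0).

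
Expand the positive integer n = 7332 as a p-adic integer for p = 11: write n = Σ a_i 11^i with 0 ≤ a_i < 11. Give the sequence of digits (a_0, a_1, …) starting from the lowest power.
(a_0, a_1, …) = (6, 6, 5, 5)

Repeated division by 11 gives the digits low-to-high: 7332 = 6 + 6·11^1 + 5·11^2 + 5·11^3. Digit sequence: (6, 6, 5, 5).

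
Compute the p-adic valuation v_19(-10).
v_19(-10) = 0

v_19(n) is the largest exponent k such that 19^k divides n. Factor out: -10 = -19^0 · 10. (Sign doesn't affect v_p.) So v_19(-10) = 0.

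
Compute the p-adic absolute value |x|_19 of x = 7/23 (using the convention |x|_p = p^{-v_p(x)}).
|7/23|_19 = 1

Step 1 — compute v_19(x) by factoring powers of 19 out of the numerator and denominator: v_19(7/23) = 0. Step 2 — apply |x|_p = p^{-v_p(x)} = 19^{0} = 1.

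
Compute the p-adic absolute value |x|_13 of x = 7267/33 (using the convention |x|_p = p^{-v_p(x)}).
|7267/33|_13 = 1/169

Step 1 — compute v_13(x) by factoring powers of 13 out of the numerator and denominator: v_13(7267/33) = 2. Step 2 — apply |x|_p = p^{-v_p(x)} = 13^{-2} = 1/169.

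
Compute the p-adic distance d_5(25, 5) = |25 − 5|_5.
d_5(25, 5) = 1/5

Step 1 — x − y = 25 − 5 = 20. Step 2 — v_5(20) = 1 (factor: 20 = (5^1 · 4); the sign does not affect v_p). Step 3 — |x − y|_5 = 5^{-1} = 1/5.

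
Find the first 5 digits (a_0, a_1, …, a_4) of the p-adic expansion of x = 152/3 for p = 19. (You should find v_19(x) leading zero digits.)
(a_0, …, a_4) = (0, 9, 6, 6, 6)

v_19(152/3) = 1, so a_0 = ... = a_0 = 0. Factor out: x = 19^1 · u with u = 8/3 a unit in ℤ_19. Expand u iteratively via a_{v+i} = u_i mod 19, u_{i+1} = (u_i − a_{v+i})/19:
  u_0 = 8/3;  a_1 = 9;  u_1 = (u_0 − 9)/19 = -1/3
  u_1 = -1/3;  a_2 = 6;  u_2 = (u_1 − 6)/19 = -1/3
  u_2 = -1/3;  a_3 = 6;  u_3 = (u_2 − 6)/19 = -1/3
  u_3 = -1/3;  a_4 = 6;  u_4 = (u_3 − 6)/19 = -1/3
Digits: (0, 9, 6, 6, 6).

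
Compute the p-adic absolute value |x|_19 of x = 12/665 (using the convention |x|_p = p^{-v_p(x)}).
|12/665|_19 = 19

Step 1 — compute v_19(x) by factoring powers of 19 out of the numerator and denominator: v_19(12/665) = -1. Step 2 — apply |x|_p = p^{-v_p(x)} = 19^{1} = 19.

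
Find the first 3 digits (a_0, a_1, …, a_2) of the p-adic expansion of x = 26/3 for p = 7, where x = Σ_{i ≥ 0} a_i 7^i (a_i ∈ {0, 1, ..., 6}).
(a_0, …, a_2) = (4, 3, 2)

v_7(26/3) = 0 (numerator and denominator both coprime to 7), so x ∈ ℤ_7^×. Compute digits iteratively via a_i = x_i mod 7, x_{i+1} = (x_i − a_i)/7, with x_0 = x:
  x_0 = 26/3;  a_0 = 4;  x_1 = (x_0 − 4)/7 = 2/3
  x_1 = 2/3;  a_1 = 3;  x_2 = (x_1 − 3)/7 = -1/3
  x_2 = -1/3;  a_2 = 2;  x_3 = (x_2 − 2)/7 = -1/3
Digits: (4, 3, 2).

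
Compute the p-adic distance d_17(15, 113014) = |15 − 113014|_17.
d_17(15, 113014) = 1/4913

Step 1 — x − y = 15 − 113014 = -112999. Step 2 — v_17(-112999) = 3 (factor: -112999 = −(17^3 · 23); the sign does not affect v_p). Step 3 — |x − y|_17 = 17^{-3} = 1/4913.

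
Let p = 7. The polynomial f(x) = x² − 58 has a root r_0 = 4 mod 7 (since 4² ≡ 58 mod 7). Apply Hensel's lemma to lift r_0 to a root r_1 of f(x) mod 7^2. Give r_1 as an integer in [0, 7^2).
r_1 = 46 (mod 49)

Hensel's recurrence: r_{i+1} = r_i − f(r_i)·(f′(r_i))^{-1} mod 7^{i+2}, with f′(x) = 2x. Iterate:
  r_0 = 4 (mod 7)
  r_1 = 46 (mod 49)
Final: r_1 = 46, and one checks f(r_1) ≡ 0 mod 7^2.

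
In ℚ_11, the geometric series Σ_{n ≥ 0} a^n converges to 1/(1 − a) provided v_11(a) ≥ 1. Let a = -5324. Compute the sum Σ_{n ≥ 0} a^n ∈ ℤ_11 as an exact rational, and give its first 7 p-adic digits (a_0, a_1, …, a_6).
Σ a^n = 1/(1 − a) = 1/5325;  first 7 digits = (1, 0, 0, 7, 10, 10, 4)

v_11(a) = 3 ≥ 1, so the series converges in ℤ_11 to 1/(1 − a) = 1/(1 − (-5324)) = 1/5325. Expand this rational in ℤ_11: compute digits iteratively via d_i = x_i mod 11, x_{i+1} = (x_i − d_i)/11. The first 7 digits are (1, 0, 0, 7, 10, 10, 4).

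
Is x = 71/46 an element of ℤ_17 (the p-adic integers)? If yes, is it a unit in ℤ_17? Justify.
x ∈ ℤ_17^× (unit); v_17(x) = 0

ℤ_17 = {x ∈ ℚ_17 : v_17(x) ≥ 0} and ℤ_17^× = {x ∈ ℤ_17 : v_17(x) = 0}. Here v_17(71/46) = v_17(num) − v_17(den) = 0; compare against these criteria.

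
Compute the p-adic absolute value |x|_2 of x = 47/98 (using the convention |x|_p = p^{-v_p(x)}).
|47/98|_2 = 2

Step 1 — compute v_2(x) by factoring powers of 2 out of the numerator and denominator: v_2(47/98) = -1. Step 2 — apply |x|_p = p^{-v_p(x)} = 2^{1} = 2.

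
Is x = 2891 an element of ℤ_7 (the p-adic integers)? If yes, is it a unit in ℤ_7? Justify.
x ∈ ℤ_7 but not a unit; v_7(x) = 2 > 0

ℤ_7 = {x ∈ ℚ_7 : v_7(x) ≥ 0} and ℤ_7^× = {x ∈ ℤ_7 : v_7(x) = 0}. Here v_7(2891) = v_7(num) − v_7(den) = 2; compare against these criteria.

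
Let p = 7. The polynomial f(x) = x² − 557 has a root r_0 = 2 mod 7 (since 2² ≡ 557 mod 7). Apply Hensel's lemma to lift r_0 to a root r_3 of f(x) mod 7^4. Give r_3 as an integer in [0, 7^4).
r_3 = 1745 (mod 2401)

Hensel's recurrence: r_{i+1} = r_i − f(r_i)·(f′(r_i))^{-1} mod 7^{i+2}, with f′(x) = 2x. Iterate:
  r_0 = 2 (mod 7)
  r_1 = 30 (mod 49)
  r_2 = 30 (mod 343)
  r_3 = 1745 (mod 2401)
Final: r_3 = 1745, and one checks f(r_3) ≡ 0 mod 7^4.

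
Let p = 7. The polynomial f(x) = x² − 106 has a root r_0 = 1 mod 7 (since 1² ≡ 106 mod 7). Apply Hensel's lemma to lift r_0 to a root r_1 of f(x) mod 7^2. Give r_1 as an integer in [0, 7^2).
r_1 = 29 (mod 49)

Hensel's recurrence: r_{i+1} = r_i − f(r_i)·(f′(r_i))^{-1} mod 7^{i+2}, with f′(x) = 2x. Iterate:
  r_0 = 1 (mod 7)
  r_1 = 29 (mod 49)
Final: r_1 = 29, and one checks f(r_1) ≡ 0 mod 7^2.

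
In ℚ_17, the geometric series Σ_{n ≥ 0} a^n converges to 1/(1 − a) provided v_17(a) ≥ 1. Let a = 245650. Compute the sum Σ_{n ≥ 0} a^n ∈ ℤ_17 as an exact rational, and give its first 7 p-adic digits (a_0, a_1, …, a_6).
Σ a^n = 1/(1 − a) = -1/245649;  first 7 digits = (1, 0, 0, 16, 2, 0, 1)

v_17(a) = 3 ≥ 1, so the series converges in ℤ_17 to 1/(1 − a) = 1/(1 − 245650) = -1/245649. Expand this rational in ℤ_17: compute digits iteratively via d_i = x_i mod 17, x_{i+1} = (x_i − d_i)/17. The first 7 digits are (1, 0, 0, 16, 2, 0, 1).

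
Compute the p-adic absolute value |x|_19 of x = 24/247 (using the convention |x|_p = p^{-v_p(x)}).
|24/247|_19 = 19

Step 1 — compute v_19(x) by factoring powers of 19 out of the numerator and denominator: v_19(24/247) = -1. Step 2 — apply |x|_p = p^{-v_p(x)} = 19^{1} = 19.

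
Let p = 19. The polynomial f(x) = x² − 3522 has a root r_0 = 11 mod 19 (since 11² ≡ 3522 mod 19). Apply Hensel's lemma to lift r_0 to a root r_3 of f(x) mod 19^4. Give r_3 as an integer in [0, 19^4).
r_3 = 33755 (mod 130321)

Hensel's recurrence: r_{i+1} = r_i − f(r_i)·(f′(r_i))^{-1} mod 19^{i+2}, with f′(x) = 2x. Iterate:
  r_0 = 11 (mod 19)
  r_1 = 182 (mod 361)
  r_2 = 6319 (mod 6859)
  r_3 = 33755 (mod 130321)
Final: r_3 = 33755, and one checks f(r_3) ≡ 0 mod 19^4.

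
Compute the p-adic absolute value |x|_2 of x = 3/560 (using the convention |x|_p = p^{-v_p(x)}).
|3/560|_2 = 16

Step 1 — compute v_2(x) by factoring powers of 2 out of the numerator and denominator: v_2(3/560) = -4. Step 2 — apply |x|_p = p^{-v_p(x)} = 2^{4} = 16.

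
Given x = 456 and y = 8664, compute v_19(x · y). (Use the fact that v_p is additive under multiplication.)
v_19(3950784) = 3

v_p(x) = 1 (factor: 456 = 19^1 · 24); v_p(y) = 2 (factor: 8664 = 19^2 · 24). Additivity: v_p(xy) = v_p(x) + v_p(y) = 1 + 2 = 3. (Direct check: xy = 3950784 = 19^3 · (576).)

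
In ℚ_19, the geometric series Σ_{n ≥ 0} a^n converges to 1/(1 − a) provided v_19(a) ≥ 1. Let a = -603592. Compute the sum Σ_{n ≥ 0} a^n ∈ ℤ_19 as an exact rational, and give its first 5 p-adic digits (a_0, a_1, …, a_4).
Σ a^n = 1/(1 − a) = 1/603593;  first 5 digits = (1, 0, 0, 7, 14)

v_19(a) = 3 ≥ 1, so the series converges in ℤ_19 to 1/(1 − a) = 1/(1 − (-603592)) = 1/603593. Expand this rational in ℤ_19: compute digits iteratively via d_i = x_i mod 19, x_{i+1} = (x_i − d_i)/19. The first 5 digits are (1, 0, 0, 7, 14).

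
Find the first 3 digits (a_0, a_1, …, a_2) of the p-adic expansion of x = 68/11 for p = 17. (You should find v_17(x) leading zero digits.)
(a_0, …, a_2) = (0, 5, 9)

v_17(68/11) = 1, so a_0 = ... = a_0 = 0. Factor out: x = 17^1 · u with u = 4/11 a unit in ℤ_17. Expand u iteratively via a_{v+i} = u_i mod 17, u_{i+1} = (u_i − a_{v+i})/17:
  u_0 = 4/11;  a_1 = 5;  u_1 = (u_0 − 5)/17 = -3/11
  u_1 = -3/11;  a_2 = 9;  u_2 = (u_1 − 9)/17 = -6/11
Digits: (0, 5, 9).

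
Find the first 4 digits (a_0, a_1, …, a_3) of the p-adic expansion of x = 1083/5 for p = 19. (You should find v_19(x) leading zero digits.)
(a_0, …, a_3) = (0, 0, 12, 7)

v_19(1083/5) = 2, so a_0 = ... = a_1 = 0. Factor out: x = 19^2 · u with u = 3/5 a unit in ℤ_19. Expand u iteratively via a_{v+i} = u_i mod 19, u_{i+1} = (u_i − a_{v+i})/19:
  u_0 = 3/5;  a_2 = 12;  u_1 = (u_0 − 12)/19 = -3/5
  u_1 = -3/5;  a_3 = 7;  u_2 = (u_1 − 7)/19 = -2/5
Digits: (0, 0, 12, 7).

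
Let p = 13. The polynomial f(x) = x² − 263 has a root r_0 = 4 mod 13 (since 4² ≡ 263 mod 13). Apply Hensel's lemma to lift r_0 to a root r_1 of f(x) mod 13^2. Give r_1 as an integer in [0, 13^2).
r_1 = 56 (mod 169)

Hensel's recurrence: r_{i+1} = r_i − f(r_i)·(f′(r_i))^{-1} mod 13^{i+2}, with f′(x) = 2x. Iterate:
  r_0 = 4 (mod 13)
  r_1 = 56 (mod 169)
Final: r_1 = 56, and one checks f(r_1) ≡ 0 mod 13^2.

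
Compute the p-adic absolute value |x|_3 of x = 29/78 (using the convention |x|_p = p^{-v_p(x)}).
|29/78|_3 = 3

Step 1 — compute v_3(x) by factoring powers of 3 out of the numerator and denominator: v_3(29/78) = -1. Step 2 — apply |x|_p = p^{-v_p(x)} = 3^{1} = 3.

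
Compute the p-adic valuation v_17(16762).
v_17(16762) = 2

v_17(n) is the largest exponent k such that 17^k divides n. Factor out: 16762 = 17^2 · 58. (Sign doesn't affect v_p.) So v_17(16762) = 2.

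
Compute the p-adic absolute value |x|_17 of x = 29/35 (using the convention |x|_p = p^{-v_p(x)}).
|29/35|_17 = 1

Step 1 — compute v_17(x) by factoring powers of 17 out of the numerator and denominator: v_17(29/35) = 0. Step 2 — apply |x|_p = p^{-v_p(x)} = 17^{0} = 1.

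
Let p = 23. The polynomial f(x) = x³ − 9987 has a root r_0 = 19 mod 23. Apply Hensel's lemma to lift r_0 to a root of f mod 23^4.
r_3 = 169276 (mod 279841)

Hensel: r_{i+1} = r_i − f(r_i)/f′(r_i) mod 23^{i+2}, where f′(x) = 3x². Iterate:
  r_0 = 19 (mod 23)
  r_1 = 525 (mod 529)
  r_2 = 11105 (mod 12167)
  r_3 = 169276 (mod 279841)
Final: r = 169276 with f(r) ≡ 0 mod 23^4.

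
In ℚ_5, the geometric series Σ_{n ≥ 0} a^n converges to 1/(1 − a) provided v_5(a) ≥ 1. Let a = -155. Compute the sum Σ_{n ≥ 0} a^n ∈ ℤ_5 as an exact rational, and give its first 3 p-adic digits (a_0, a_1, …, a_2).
Σ a^n = 1/(1 − a) = 1/156;  first 3 digits = (1, 4, 4)

v_5(a) = 1 ≥ 1, so the series converges in ℤ_5 to 1/(1 − a) = 1/(1 − (-155)) = 1/156. Expand this rational in ℤ_5: compute digits iteratively via d_i = x_i mod 5, x_{i+1} = (x_i − d_i)/5. The first 3 digits are (1, 4, 4).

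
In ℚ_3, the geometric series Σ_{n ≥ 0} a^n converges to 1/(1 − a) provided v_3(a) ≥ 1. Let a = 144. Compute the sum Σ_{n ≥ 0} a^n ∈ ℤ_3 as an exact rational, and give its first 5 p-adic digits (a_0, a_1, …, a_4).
Σ a^n = 1/(1 − a) = -1/143;  first 5 digits = (1, 0, 1, 2, 2)

v_3(a) = 2 ≥ 1, so the series converges in ℤ_3 to 1/(1 − a) = 1/(1 − 144) = -1/143. Expand this rational in ℤ_3: compute digits iteratively via d_i = x_i mod 3, x_{i+1} = (x_i − d_i)/3. The first 5 digits are (1, 0, 1, 2, 2).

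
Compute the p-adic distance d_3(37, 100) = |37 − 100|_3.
d_3(37, 100) = 1/9

Step 1 — x − y = 37 − 100 = -63. Step 2 — v_3(-63) = 2 (factor: -63 = −(3^2 · 7); the sign does not affect v_p). Step 3 — |x − y|_3 = 3^{-2} = 1/9.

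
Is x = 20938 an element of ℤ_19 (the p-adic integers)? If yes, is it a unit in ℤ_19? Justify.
x ∈ ℤ_19 but not a unit; v_19(x) = 2 > 0

ℤ_19 = {x ∈ ℚ_19 : v_19(x) ≥ 0} and ℤ_19^× = {x ∈ ℤ_19 : v_19(x) = 0}. Here v_19(20938) = v_19(num) − v_19(den) = 2; compare against these criteria.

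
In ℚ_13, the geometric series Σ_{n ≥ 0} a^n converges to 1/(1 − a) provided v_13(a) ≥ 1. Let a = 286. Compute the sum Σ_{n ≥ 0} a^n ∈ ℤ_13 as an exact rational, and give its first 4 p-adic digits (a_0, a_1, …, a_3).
Σ a^n = 1/(1 − a) = -1/285;  first 4 digits = (1, 9, 4, 12)

v_13(a) = 1 ≥ 1, so the series converges in ℤ_13 to 1/(1 − a) = 1/(1 − 286) = -1/285. Expand this rational in ℤ_13: compute digits iteratively via d_i = x_i mod 13, x_{i+1} = (x_i − d_i)/13. The first 4 digits are (1, 9, 4, 12).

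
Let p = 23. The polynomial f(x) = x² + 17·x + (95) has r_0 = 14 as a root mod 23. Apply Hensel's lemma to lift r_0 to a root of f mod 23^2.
r_1 = 14 (mod 529)

Hensel: r_{i+1} = r_i − f(r_i)·(f′(r_i))^{-1} mod 23^{i+2}, f′(x) = 2x + 17. Iterate:
  r_0 = 14 (mod 23)
  r_1 = 14 (mod 529)
Final: r = 14 satisfies f(r) ≡ 0 mod 23^2.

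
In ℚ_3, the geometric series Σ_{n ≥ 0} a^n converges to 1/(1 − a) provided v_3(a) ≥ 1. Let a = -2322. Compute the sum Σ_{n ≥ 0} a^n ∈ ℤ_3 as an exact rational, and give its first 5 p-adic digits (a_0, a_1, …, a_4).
Σ a^n = 1/(1 − a) = 1/2323;  first 5 digits = (1, 0, 0, 1, 1)

v_3(a) = 3 ≥ 1, so the series converges in ℤ_3 to 1/(1 − a) = 1/(1 − (-2322)) = 1/2323. Expand this rational in ℤ_3: compute digits iteratively via d_i = x_i mod 3, x_{i+1} = (x_i − d_i)/3. The first 5 digits are (1, 0, 0, 1, 1).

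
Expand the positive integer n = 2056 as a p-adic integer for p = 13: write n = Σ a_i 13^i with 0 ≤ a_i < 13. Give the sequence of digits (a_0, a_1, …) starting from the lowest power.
(a_0, a_1, …) = (2, 2, 12)

Repeated division by 13 gives the digits low-to-high: 2056 = 2 + 2·13^1 + 12·13^2. Digit sequence: (2, 2, 12).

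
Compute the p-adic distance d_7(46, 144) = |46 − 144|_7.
d_7(46, 144) = 1/49

Step 1 — x − y = 46 − 144 = -98. Step 2 — v_7(-98) = 2 (factor: -98 = −(7^2 · 2); the sign does not affect v_p). Step 3 — |x − y|_7 = 7^{-2} = 1/49.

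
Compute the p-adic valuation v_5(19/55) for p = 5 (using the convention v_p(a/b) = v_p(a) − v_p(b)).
v_5(19/55) = -1

Factor powers of 5 from the numerator and denominator of the reduced fraction: 19 = 5^0 · 19 and 55 = 5^1 · 11. Apply v_p(a/b) = v_p(a) − v_p(b): v_5(19/55) = 0 − 1 = -1.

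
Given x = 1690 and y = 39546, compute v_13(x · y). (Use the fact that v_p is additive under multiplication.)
v_13(66832740) = 5

v_p(x) = 2 (factor: 1690 = 13^2 · 10); v_p(y) = 3 (factor: 39546 = 13^3 · 18). Additivity: v_p(xy) = v_p(x) + v_p(y) = 2 + 3 = 5. (Direct check: xy = 66832740 = 13^5 · (180).)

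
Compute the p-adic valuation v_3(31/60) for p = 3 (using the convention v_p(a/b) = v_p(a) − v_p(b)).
v_3(31/60) = -1

Factor powers of 3 from the numerator and denominator of the reduced fraction: 31 = 3^0 · 31 and 60 = 3^1 · 20. Apply v_p(a/b) = v_p(a) − v_p(b): v_3(31/60) = 0 − 1 = -1.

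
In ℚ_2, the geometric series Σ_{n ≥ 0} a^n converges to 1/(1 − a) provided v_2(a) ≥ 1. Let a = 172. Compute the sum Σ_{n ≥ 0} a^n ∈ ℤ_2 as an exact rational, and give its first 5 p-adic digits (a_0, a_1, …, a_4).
Σ a^n = 1/(1 − a) = -1/171;  first 5 digits = (1, 0, 1, 1, 1)

v_2(a) = 2 ≥ 1, so the series converges in ℤ_2 to 1/(1 − a) = 1/(1 − 172) = -1/171. Expand this rational in ℤ_2: compute digits iteratively via d_i = x_i mod 2, x_{i+1} = (x_i − d_i)/2. The first 5 digits are (1, 0, 1, 1, 1).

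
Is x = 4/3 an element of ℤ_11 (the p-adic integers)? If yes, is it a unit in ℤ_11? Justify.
x ∈ ℤ_11^× (unit); v_11(x) = 0

ℤ_11 = {x ∈ ℚ_11 : v_11(x) ≥ 0} and ℤ_11^× = {x ∈ ℤ_11 : v_11(x) = 0}. Here v_11(4/3) = v_11(num) − v_11(den) = 0; compare against these criteria.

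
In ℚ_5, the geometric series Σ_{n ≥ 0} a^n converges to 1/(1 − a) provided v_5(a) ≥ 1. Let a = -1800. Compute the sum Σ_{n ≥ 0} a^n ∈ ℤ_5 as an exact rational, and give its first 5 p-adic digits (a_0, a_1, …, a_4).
Σ a^n = 1/(1 − a) = 1/1801;  first 5 digits = (1, 0, 3, 0, 1)

v_5(a) = 2 ≥ 1, so the series converges in ℤ_5 to 1/(1 − a) = 1/(1 − (-1800)) = 1/1801. Expand this rational in ℤ_5: compute digits iteratively via d_i = x_i mod 5, x_{i+1} = (x_i − d_i)/5. The first 5 digits are (1, 0, 3, 0, 1).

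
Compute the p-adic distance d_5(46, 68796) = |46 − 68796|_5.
d_5(46, 68796) = 1/3125

Step 1 — x − y = 46 − 68796 = -68750. Step 2 — v_5(-68750) = 5 (factor: -68750 = −(5^5 · 22); the sign does not affect v_p). Step 3 — |x − y|_5 = 5^{-5} = 1/3125.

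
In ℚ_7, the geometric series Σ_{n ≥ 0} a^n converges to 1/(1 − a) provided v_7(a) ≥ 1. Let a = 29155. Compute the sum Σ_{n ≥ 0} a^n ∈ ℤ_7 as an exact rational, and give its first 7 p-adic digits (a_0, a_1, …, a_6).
Σ a^n = 1/(1 − a) = -1/29154;  first 7 digits = (1, 0, 0, 1, 5, 1, 1)

v_7(a) = 3 ≥ 1, so the series converges in ℤ_7 to 1/(1 − a) = 1/(1 − 29155) = -1/29154. Expand this rational in ℤ_7: compute digits iteratively via d_i = x_i mod 7, x_{i+1} = (x_i − d_i)/7. The first 7 digits are (1, 0, 0, 1, 5, 1, 1).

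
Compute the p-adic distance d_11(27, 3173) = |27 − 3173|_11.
d_11(27, 3173) = 1/121

Step 1 — x − y = 27 − 3173 = -3146. Step 2 — v_11(-3146) = 2 (factor: -3146 = −(11^2 · 26); the sign does not affect v_p). Step 3 — |x − y|_11 = 11^{-2} = 1/121.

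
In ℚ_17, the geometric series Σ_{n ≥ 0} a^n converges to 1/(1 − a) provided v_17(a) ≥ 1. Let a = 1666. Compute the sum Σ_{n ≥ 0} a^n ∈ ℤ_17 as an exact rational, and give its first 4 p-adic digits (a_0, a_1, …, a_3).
Σ a^n = 1/(1 − a) = -1/1665;  first 4 digits = (1, 13, 4, 8)

v_17(a) = 1 ≥ 1, so the series converges in ℤ_17 to 1/(1 − a) = 1/(1 − 1666) = -1/1665. Expand this rational in ℤ_17: compute digits iteratively via d_i = x_i mod 17, x_{i+1} = (x_i − d_i)/17. The first 4 digits are (1, 13, 4, 8).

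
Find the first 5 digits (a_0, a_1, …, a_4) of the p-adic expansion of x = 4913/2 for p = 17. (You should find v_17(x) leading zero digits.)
(a_0, …, a_4) = (0, 0, 0, 9, 8)

v_17(4913/2) = 3, so a_0 = ... = a_2 = 0. Factor out: x = 17^3 · u with u = 1/2 a unit in ℤ_17. Expand u iteratively via a_{v+i} = u_i mod 17, u_{i+1} = (u_i − a_{v+i})/17:
  u_0 = 1/2;  a_3 = 9;  u_1 = (u_0 − 9)/17 = -1/2
  u_1 = -1/2;  a_4 = 8;  u_2 = (u_1 − 8)/17 = -1/2
Digits: (0, 0, 0, 9, 8).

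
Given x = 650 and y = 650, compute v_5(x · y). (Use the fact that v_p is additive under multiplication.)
v_5(422500) = 4

v_p(x) = 2 (factor: 650 = 5^2 · 26); v_p(y) = 2 (factor: 650 = 5^2 · 26). Additivity: v_p(xy) = v_p(x) + v_p(y) = 2 + 2 = 4. (Direct check: xy = 422500 = 5^4 · (676).)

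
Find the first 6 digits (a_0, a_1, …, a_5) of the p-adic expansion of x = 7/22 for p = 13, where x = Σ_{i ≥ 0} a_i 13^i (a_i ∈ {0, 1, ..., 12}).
(a_0, …, a_5) = (8, 0, 10, 1, 4, 5)

v_13(7/22) = 0 (numerator and denominator both coprime to 13), so x ∈ ℤ_13^×. Compute digits iteratively via a_i = x_i mod 13, x_{i+1} = (x_i − a_i)/13, with x_0 = x:
  x_0 = 7/22;  a_0 = 8;  x_1 = (x_0 − 8)/13 = -13/22
  x_1 = -13/22;  a_1 = 0;  x_2 = (x_1 − 0)/13 = -1/22
  x_2 = -1/22;  a_2 = 10;  x_3 = (x_2 − 10)/13 = -17/22
  x_3 = -17/22;  a_3 = 1;  x_4 = (x_3 − 1)/13 = -3/22
  x_4 = -3/22;  a_4 = 4;  x_5 = (x_4 − 4)/13 = -7/22
  x_5 = -7/22;  a_5 = 5;  x_6 = (x_5 − 5)/13 = -9/22
Digits: (8, 0, 10, 1, 4, 5).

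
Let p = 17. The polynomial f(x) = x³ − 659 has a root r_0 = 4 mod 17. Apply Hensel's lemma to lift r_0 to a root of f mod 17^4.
r_3 = 52789 (mod 83521)

Hensel: r_{i+1} = r_i − f(r_i)/f′(r_i) mod 17^{i+2}, where f′(x) = 3x². Iterate:
  r_0 = 4 (mod 17)
  r_1 = 191 (mod 289)
  r_2 = 3659 (mod 4913)
  r_3 = 52789 (mod 83521)
Final: r = 52789 with f(r) ≡ 0 mod 17^4.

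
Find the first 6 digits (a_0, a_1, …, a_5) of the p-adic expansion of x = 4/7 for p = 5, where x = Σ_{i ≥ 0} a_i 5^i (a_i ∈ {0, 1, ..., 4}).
(a_0, …, a_5) = (2, 4, 2, 3, 0, 2)

v_5(4/7) = 0 (numerator and denominator both coprime to 5), so x ∈ ℤ_5^×. Compute digits iteratively via a_i = x_i mod 5, x_{i+1} = (x_i − a_i)/5, with x_0 = x:
  x_0 = 4/7;  a_0 = 2;  x_1 = (x_0 − 2)/5 = -2/7
  x_1 = -2/7;  a_1 = 4;  x_2 = (x_1 − 4)/5 = -6/7
  x_2 = -6/7;  a_2 = 2;  x_3 = (x_2 − 2)/5 = -4/7
  x_3 = -4/7;  a_3 = 3;  x_4 = (x_3 − 3)/5 = -5/7
  x_4 = -5/7;  a_4 = 0;  x_5 = (x_4 − 0)/5 = -1/7
  x_5 = -1/7;  a_5 = 2;  x_6 = (x_5 − 2)/5 = -3/7
Digits: (2, 4, 2, 3, 0, 2).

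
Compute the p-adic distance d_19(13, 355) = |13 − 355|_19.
d_19(13, 355) = 1/19

Step 1 — x − y = 13 − 355 = -342. Step 2 — v_19(-342) = 1 (factor: -342 = −(19^1 · 18); the sign does not affect v_p). Step 3 — |x − y|_19 = 19^{-1} = 1/19.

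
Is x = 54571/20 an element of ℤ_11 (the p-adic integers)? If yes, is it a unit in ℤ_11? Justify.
x ∈ ℤ_11 but not a unit; v_11(x) = 3 > 0

ℤ_11 = {x ∈ ℚ_11 : v_11(x) ≥ 0} and ℤ_11^× = {x ∈ ℤ_11 : v_11(x) = 0}. Here v_11(54571/20) = v_11(num) − v_11(den) = 3; compare against these criteria.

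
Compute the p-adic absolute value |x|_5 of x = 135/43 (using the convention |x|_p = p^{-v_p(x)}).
|135/43|_5 = 1/5

Step 1 — compute v_5(x) by factoring powers of 5 out of the numerator and denominator: v_5(135/43) = 1. Step 2 — apply |x|_p = p^{-v_p(x)} = 5^{-1} = 1/5.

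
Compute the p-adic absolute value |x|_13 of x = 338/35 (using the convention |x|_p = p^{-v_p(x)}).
|338/35|_13 = 1/169

Step 1 — compute v_13(x) by factoring powers of 13 out of the numerator and denominator: v_13(338/35) = 2. Step 2 — apply |x|_p = p^{-v_p(x)} = 13^{-2} = 1/169.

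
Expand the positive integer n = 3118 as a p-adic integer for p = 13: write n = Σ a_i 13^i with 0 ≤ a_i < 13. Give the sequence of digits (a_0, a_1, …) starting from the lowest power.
(a_0, a_1, …) = (11, 5, 5, 1)

Repeated division by 13 gives the digits low-to-high: 3118 = 11 + 5·13^1 + 5·13^2 + 1·13^3. Digit sequence: (11, 5, 5, 1).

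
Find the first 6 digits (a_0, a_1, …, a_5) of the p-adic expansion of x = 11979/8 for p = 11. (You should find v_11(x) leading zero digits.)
(a_0, …, a_5) = (0, 0, 0, 8, 9, 6)

v_11(11979/8) = 3, so a_0 = ... = a_2 = 0. Factor out: x = 11^3 · u with u = 9/8 a unit in ℤ_11. Expand u iteratively via a_{v+i} = u_i mod 11, u_{i+1} = (u_i − a_{v+i})/11:
  u_0 = 9/8;  a_3 = 8;  u_1 = (u_0 − 8)/11 = -5/8
  u_1 = -5/8;  a_4 = 9;  u_2 = (u_1 − 9)/11 = -7/8
  u_2 = -7/8;  a_5 = 6;  u_3 = (u_2 − 6)/11 = -5/8
Digits: (0, 0, 0, 8, 9, 6).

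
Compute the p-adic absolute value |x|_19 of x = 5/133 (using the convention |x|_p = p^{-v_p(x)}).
|5/133|_19 = 19

Step 1 — compute v_19(x) by factoring powers of 19 out of the numerator and denominator: v_19(5/133) = -1. Step 2 — apply |x|_p = p^{-v_p(x)} = 19^{1} = 19.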